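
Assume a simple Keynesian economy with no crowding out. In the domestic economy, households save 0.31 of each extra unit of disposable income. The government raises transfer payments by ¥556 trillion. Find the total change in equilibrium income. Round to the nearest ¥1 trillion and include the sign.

MPC = 1 − MPS = 1 − 0.31 = 0.69.
The transfer change shifts disposable income by +¥556 trillion, so first-round consumption changes by c·ΔTR = 0.69 × (+¥556 trillion) = +¥383.64 trillion.
Expenditure multiplier = 1/(1 − MPC) = 1/(1 − 0.69) = 1/0.31 ≈ 3.226.
The transfer multiplier is c × k ≈ 2.226, so ΔY = k × (c·ΔTR) = (+¥383.64 trillion) / 0.31 ≈ +¥1,238 trillion.

+¥1,238 trillion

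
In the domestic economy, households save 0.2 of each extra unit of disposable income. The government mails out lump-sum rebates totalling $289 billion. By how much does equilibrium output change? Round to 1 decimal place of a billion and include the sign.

+$1,156.0 billion

MPC = 1 − MPS = 1 − 0.2 = 0.8.
A lump-sum tax change of −$289 billion shifts disposable income by +$289 billion; first-round consumption changes by −c × ΔT = −0.8 × (−$289 billion) = +$231.2 billion.
Expenditure multiplier = 1/(1 − MPC) = 1/(1 − 0.8) = 1/0.2 = 5.
The tax multiplier is −c × k = −4, so ΔY = k × (−c·ΔT) = (+$231.2 billion) / 0.2 = +$1,156 billion.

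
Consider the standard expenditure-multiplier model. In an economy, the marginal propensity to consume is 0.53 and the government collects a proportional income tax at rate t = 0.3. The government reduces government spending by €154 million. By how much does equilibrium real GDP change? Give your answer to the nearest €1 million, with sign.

−€245 million

Government-spending multiplier = 1/(1 − c(1−t)) = 1/(1 − 0.53×0.7) = 1/0.629 ≈ 1.59.
ΔY = k × ΔG = (−€154 million) / 0.629 ≈ −€245 million.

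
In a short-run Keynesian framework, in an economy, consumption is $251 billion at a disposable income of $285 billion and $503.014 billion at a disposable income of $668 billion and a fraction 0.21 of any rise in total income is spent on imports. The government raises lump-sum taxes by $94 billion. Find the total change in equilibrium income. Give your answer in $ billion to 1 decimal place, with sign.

−$112.1 billion

MPC = ΔC/ΔYd = (503.014 − 251)/(668 − 285) = 252.014/383 = 0.658.
A lump-sum tax change of +$94 billion shifts disposable income by −$94 billion; first-round consumption changes by −c × ΔT = −0.658 × (+$94 billion) = −$61.852 billion.
Expenditure multiplier = 1/(1 − c + m) = 1/(1 − 0.658 + 0.21) = 1/0.552 ≈ 1.812.
The tax multiplier is −c × k ≈ −1.192, so ΔY = k × (−c·ΔT) = (−$61.852 billion) / 0.552 ≈ −$112.1 billion.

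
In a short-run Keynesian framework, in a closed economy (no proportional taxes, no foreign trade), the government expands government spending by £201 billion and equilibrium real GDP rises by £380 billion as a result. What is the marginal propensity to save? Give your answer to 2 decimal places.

Implied spending multiplier k = ΔY/ΔG = 380/201 ≈ 1.8905.
Since k = 1/(1 − MPC), MPC = 1 − 1/k = 1 − ΔG/ΔY = 1 − 201/380 ≈ 0.47.
MPS = 1 − MPC = 0.53.

0.53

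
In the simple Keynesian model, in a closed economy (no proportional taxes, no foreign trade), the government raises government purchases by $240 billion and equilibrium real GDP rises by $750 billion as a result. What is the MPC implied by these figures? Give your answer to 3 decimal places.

0.680

Implied spending multiplier k = ΔY/ΔG = 750/240 = 3.125.
Since k = 1/(1 − MPC), MPC = 1 − 1/k = 1 − ΔG/ΔY = 1 − 240/750 = 0.680.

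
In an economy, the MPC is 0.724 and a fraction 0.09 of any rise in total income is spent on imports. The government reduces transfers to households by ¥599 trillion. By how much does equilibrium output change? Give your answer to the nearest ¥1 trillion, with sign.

−¥1,185 trillion

The transfer change shifts disposable income by −¥599 trillion, so first-round consumption changes by c·ΔTR = 0.724 × (−¥599 trillion) = −¥433.676 trillion.
Expenditure multiplier = 1/(1 − c + m) = 1/(1 − 0.724 + 0.09) = 1/0.366 ≈ 2.732.
The transfer multiplier is c × k ≈ 1.978, so ΔY = k × (c·ΔTR) = (−¥433.676 trillion) / 0.366 ≈ −¥1,185 trillion.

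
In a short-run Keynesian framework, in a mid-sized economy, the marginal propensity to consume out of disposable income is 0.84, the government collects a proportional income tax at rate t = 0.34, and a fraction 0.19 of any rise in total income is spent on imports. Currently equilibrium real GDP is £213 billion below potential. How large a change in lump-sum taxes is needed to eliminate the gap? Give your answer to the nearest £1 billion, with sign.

−£161 billion

Spending multiplier = 1/(1 − c(1−t) + m) = 1/(1 − 0.84×0.66 + 0.19) = 1/0.6356 ≈ 1.573.
Tax multiplier = −c·k = −0.84/0.6356 ≈ −1.322. Need ΔY = +£213 billion, so ΔT = ΔY/(−c·k) = −(+£213 billion) × 0.6356 / 0.84 ≈ −£161 billion.
The government should cut lump-sum taxes by £161 billion.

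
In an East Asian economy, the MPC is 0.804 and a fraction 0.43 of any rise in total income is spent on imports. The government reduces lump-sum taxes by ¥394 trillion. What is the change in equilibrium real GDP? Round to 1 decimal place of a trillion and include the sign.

+¥506.0 trillion

A lump-sum tax change of −¥394 trillion shifts disposable income by +¥394 trillion; first-round consumption changes by −c × ΔT = −0.804 × (−¥394 trillion) = +¥316.776 trillion.
Expenditure multiplier = 1/(1 − c + m) = 1/(1 − 0.804 + 0.43) = 1/0.626 ≈ 1.597.
The tax multiplier is −c × k ≈ −1.284, so ΔY = k × (−c·ΔT) = (+¥316.776 trillion) / 0.626 ≈ +¥506 trillion.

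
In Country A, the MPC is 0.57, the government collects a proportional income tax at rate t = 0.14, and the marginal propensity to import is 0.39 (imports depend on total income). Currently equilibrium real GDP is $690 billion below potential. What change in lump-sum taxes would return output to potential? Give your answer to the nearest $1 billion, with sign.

−$1,089 billion

Spending multiplier = 1/(1 − c(1−t) + m) = 1/(1 − 0.57×0.86 + 0.39) = 1/0.8998 ≈ 1.111.
Tax multiplier = −c·k = −0.57/0.8998 ≈ −0.633. Need ΔY = +$690 billion, so ΔT = ΔY/(−c·k) = −(+$690 billion) × 0.8998 / 0.57 ≈ −$1,089 billion.
The government should cut lump-sum taxes by $1,089 billion.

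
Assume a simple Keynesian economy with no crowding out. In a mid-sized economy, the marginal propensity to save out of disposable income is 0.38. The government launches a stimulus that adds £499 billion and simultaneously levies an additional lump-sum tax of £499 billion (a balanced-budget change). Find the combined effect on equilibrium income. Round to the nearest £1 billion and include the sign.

MPC = 1 − MPS = 1 − 0.38 = 0.62.
Expenditure multiplier = 1/(1 − MPC) = 1/(1 − 0.62) = 1/0.38 ≈ 2.632.
ΔG contributes k·ΔG = (+£499 billion) / 0.38 ≈ +£1,313.2 billion.
ΔT of +£499 billion changes first-round spending by −c·ΔT = −£309.38 billion, contributing k·(−c·ΔT) = (−£309.38 billion) / 0.38 ≈ −£814.2 billion.
With ΔG = ΔT and no other leakages, the balanced-budget multiplier is 1, so ΔY = ΔG = +£499 billion.

+£499 billion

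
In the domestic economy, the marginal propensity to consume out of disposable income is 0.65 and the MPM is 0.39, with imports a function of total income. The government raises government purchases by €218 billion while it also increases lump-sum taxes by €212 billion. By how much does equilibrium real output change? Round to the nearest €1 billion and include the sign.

Expenditure multiplier = 1/(1 − c + m) = 1/(1 − 0.65 + 0.39) = 1/0.74 ≈ 1.351.
ΔG contributes k·ΔG = (+€218 billion) / 0.74 ≈ +€294.6 billion.
ΔT of +€212 billion changes first-round spending by −c·ΔT = −€137.8 billion, contributing k·(−c·ΔT) = (−€137.8 billion) / 0.74 ≈ −€186.2 billion.
Net ΔY = k(ΔG − c·ΔT) = (+€80.2 billion) / 0.74 ≈ +€108 billion.

+€108 billion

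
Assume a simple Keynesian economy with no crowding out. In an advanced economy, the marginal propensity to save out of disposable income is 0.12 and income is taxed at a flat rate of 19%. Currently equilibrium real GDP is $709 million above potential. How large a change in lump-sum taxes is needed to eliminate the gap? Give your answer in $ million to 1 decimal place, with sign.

+$231.4 million

MPC = 1 − MPS = 1 − 0.12 = 0.88.
Spending multiplier = 1/(1 − c(1−t)) = 1/(1 − 0.88×0.81) = 1/0.2872 ≈ 3.482.
Tax multiplier = −c·k = −0.88/0.2872 ≈ −3.064. Need ΔY = −$709 million, so ΔT = ΔY/(−c·k) = −(−$709 million) × 0.2872 / 0.88 ≈ +$231.4 million.
The government should raise lump-sum taxes by $231.4 million.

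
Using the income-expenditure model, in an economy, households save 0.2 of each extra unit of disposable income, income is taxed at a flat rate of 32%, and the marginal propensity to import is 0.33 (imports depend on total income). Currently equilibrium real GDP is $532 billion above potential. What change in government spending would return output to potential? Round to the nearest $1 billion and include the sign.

−$418 billion

MPC = 1 − MPS = 1 − 0.2 = 0.8.
Spending multiplier = 1/(1 − c(1−t) + m) = 1/(1 − 0.8×0.68 + 0.33) = 1/0.786 ≈ 1.272.
Need ΔY = −$532 billion, so ΔG = ΔY/k = (−$532 billion) × 0.786 ≈ −$418 billion.
The government should cut government spending by $418 billion.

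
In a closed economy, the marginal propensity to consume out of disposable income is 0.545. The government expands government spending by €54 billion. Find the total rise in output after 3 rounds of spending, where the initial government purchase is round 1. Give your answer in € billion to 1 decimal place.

Round 1 adds ΔG = €54 billion; each later round is MPC = 0.545 times the previous.
After 3 rounds: 54 + 29.43 + 16.03935 = ΔG·(1 − c^3)/(1 − c) = 54 × (1 − 0.161878625)/0.455 ≈ €99.5 billion.

€99.5 billion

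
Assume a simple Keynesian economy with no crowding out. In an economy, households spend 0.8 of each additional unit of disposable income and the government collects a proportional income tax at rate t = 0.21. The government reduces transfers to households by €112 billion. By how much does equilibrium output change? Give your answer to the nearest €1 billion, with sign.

The transfer change shifts disposable income by −€112 billion, so first-round consumption changes by c·ΔTR = 0.8 × (−€112 billion) = −€89.6 billion.
Expenditure multiplier = 1/(1 − c(1−t)) = 1/(1 − 0.8×0.79) = 1/0.368 ≈ 2.717.
The transfer multiplier is c × k ≈ 2.174, so ΔY = k × (c·ΔTR) = (−€89.6 billion) / 0.368 ≈ −€243 billion.

−€243 billion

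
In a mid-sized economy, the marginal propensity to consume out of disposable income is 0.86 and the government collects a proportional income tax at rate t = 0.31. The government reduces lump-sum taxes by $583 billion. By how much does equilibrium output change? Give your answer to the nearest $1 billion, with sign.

+$1,233 billion

A lump-sum tax change of −$583 billion shifts disposable income by +$583 billion; first-round consumption changes by −c × ΔT = −0.86 × (−$583 billion) = +$501.38 billion.
Expenditure multiplier = 1/(1 − c(1−t)) = 1/(1 − 0.86×0.69) = 1/0.4066 ≈ 2.459.
The tax multiplier is −c × k ≈ −2.115, so ΔY = k × (−c·ΔT) = (+$501.38 billion) / 0.4066 ≈ +$1,233 billion.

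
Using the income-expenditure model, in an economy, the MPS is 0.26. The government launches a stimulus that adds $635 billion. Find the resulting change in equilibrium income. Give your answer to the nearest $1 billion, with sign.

+$2,442 billion

MPC = 1 − MPS = 1 − 0.26 = 0.74.
Spending multiplier = 1/(1 − MPC) = 1/(1 − 0.74) = 1/0.26 ≈ 3.846.
ΔY = k × ΔG = (+$635 billion) / 0.26 ≈ +$2,442 billion.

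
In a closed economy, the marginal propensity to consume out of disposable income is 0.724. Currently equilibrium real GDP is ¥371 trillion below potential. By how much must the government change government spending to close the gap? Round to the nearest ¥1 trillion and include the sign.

+¥102 trillion

Spending multiplier = 1/(1 − MPC) = 1/(1 − 0.724) = 1/0.276 ≈ 3.623.
Need ΔY = +¥371 trillion, so ΔG = ΔY/k = (+¥371 trillion) × 0.276 ≈ +¥102 trillion.
The government should increase government spending by ¥102 trillion.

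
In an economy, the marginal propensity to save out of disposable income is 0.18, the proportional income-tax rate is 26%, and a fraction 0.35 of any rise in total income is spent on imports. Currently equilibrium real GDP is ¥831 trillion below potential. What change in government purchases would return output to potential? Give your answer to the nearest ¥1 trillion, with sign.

+¥618 trillion

MPC = 1 − MPS = 1 − 0.18 = 0.82.
Spending multiplier = 1/(1 − c(1−t) + m) = 1/(1 − 0.82×0.74 + 0.35) = 1/0.7432 ≈ 1.346.
Need ΔY = +¥831 trillion, so ΔG = ΔY/k = (+¥831 trillion) × 0.7432 ≈ +¥618 trillion.
The government should increase government purchases by ¥618 trillion.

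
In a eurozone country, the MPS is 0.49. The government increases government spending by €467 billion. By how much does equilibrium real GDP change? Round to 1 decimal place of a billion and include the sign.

MPC = 1 − MPS = 1 − 0.49 = 0.51.
Spending multiplier = 1/(1 − MPC) = 1/(1 − 0.51) = 1/0.49 ≈ 2.041.
ΔY = k × ΔG = (+€467 billion) / 0.49 ≈ +€953.1 billion.

+€953.1 billion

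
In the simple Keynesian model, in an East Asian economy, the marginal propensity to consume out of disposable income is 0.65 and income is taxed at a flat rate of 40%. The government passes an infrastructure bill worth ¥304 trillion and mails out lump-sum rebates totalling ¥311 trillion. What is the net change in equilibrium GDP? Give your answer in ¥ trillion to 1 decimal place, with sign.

+¥829.8 trillion

Expenditure multiplier = 1/(1 − c(1−t)) = 1/(1 − 0.65×0.6) = 1/0.61 ≈ 1.639.
ΔG contributes k·ΔG = (+¥304 trillion) / 0.61 ≈ +¥498.4 trillion.
ΔT of −¥311 trillion changes first-round spending by −c·ΔT = +¥202.15 trillion, contributing k·(−c·ΔT) = (+¥202.15 trillion) / 0.61 ≈ +¥331.4 trillion.
Net ΔY = k(ΔG − c·ΔT) = (+¥506.15 trillion) / 0.61 ≈ +¥829.8 trillion.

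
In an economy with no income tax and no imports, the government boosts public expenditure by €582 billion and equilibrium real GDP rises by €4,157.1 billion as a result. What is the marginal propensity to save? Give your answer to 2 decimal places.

Implied spending multiplier k = ΔY/ΔG = 4,157.1/582 ≈ 7.1428.
Since k = 1/(1 − MPC), MPC = 1 − 1/k = 1 − ΔG/ΔY = 1 − 582/4,157.1 ≈ 0.86.
MPS = 1 − MPC = 0.14.

0.14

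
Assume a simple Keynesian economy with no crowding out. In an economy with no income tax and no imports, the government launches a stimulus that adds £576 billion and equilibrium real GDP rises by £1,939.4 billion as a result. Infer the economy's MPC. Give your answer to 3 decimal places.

Implied spending multiplier k = ΔY/ΔG = 1,939.4/576 ≈ 3.367.
Since k = 1/(1 − MPC), MPC = 1 − 1/k = 1 − ΔG/ΔY = 1 − 576/1,939.4 ≈ 0.703.

0.703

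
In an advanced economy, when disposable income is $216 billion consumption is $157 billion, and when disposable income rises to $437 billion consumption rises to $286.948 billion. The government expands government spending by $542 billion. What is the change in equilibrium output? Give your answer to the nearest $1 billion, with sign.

MPC = ΔC/ΔYd = (286.948 − 157)/(437 − 216) = 129.948/221 = 0.588.
Expenditure multiplier = 1/(1 − MPC) = 1/(1 − 0.588) = 1/0.412 ≈ 2.427.
ΔY = k × ΔG = (+$542 billion) / 0.412 ≈ +$1,316 billion.

+$1,316 billion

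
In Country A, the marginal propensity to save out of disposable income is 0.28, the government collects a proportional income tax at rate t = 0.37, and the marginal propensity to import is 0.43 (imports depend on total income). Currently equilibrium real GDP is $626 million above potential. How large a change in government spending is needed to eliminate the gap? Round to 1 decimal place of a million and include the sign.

−$611.2 million

MPC = 1 − MPS = 1 − 0.28 = 0.72.
Spending multiplier = 1/(1 − c(1−t) + m) = 1/(1 − 0.72×0.63 + 0.43) = 1/0.9764 ≈ 1.024.
Need ΔY = −$626 million, so ΔG = ΔY/k = (−$626 million) × 0.9764 ≈ −$611.2 million.
The government should cut government spending by $611.2 million.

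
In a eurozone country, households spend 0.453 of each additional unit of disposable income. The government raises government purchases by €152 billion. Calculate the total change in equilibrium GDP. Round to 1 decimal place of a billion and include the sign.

Expenditure multiplier = 1/(1 − MPC) = 1/(1 − 0.453) = 1/0.547 ≈ 1.828.
ΔY = k × ΔG = (+€152 billion) / 0.547 ≈ +€277.9 billion.

+€277.9 billion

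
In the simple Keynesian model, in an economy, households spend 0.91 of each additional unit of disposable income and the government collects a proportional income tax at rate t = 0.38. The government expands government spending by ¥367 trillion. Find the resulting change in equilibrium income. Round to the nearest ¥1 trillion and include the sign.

Expenditure multiplier = 1/(1 − c(1−t)) = 1/(1 − 0.91×0.62) = 1/0.4358 ≈ 2.295.
ΔY = k × ΔG = (+¥367 trillion) / 0.4358 ≈ +¥842 trillion.

+¥842 trillion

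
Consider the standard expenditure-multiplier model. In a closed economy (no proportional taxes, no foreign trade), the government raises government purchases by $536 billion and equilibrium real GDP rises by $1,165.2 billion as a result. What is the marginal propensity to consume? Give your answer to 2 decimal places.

Implied spending multiplier k = ΔY/ΔG = 1,165.2/536 ≈ 2.1739.
Since k = 1/(1 − MPC), MPC = 1 − 1/k = 1 − ΔG/ΔY = 1 − 536/1,165.2 ≈ 0.54.

0.54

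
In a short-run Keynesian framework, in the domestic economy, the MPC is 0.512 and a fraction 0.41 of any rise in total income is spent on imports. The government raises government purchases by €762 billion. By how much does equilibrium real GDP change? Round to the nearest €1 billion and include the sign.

+€849 billion

Government-spending multiplier = 1/(1 − c + m) = 1/(1 − 0.512 + 0.41) = 1/0.898 ≈ 1.114.
ΔY = k × ΔG = (+€762 billion) / 0.898 ≈ +€849 billion.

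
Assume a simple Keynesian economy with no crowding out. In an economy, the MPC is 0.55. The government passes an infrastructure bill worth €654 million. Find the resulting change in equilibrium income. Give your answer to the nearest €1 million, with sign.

+€1,453 million

Spending multiplier = 1/(1 − MPC) = 1/(1 − 0.55) = 1/0.45 ≈ 2.222.
ΔY = k × ΔG = (+€654 million) / 0.45 ≈ +€1,453 million.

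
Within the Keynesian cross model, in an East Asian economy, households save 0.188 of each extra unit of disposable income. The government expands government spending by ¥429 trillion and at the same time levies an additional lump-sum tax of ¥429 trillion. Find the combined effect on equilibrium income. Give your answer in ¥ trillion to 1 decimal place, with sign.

MPC = 1 − MPS = 1 − 0.188 = 0.812.
Expenditure multiplier = 1/(1 − MPC) = 1/(1 − 0.812) = 1/0.188 ≈ 5.319.
ΔG contributes k·ΔG = (+¥429 trillion) / 0.188 ≈ +¥2,281.9 trillion.
ΔT of +¥429 trillion changes first-round spending by −c·ΔT = −¥348.348 trillion, contributing k·(−c·ΔT) = (−¥348.348 trillion) / 0.188 ≈ −¥1,852.9 trillion.
With ΔG = ΔT and no other leakages, the balanced-budget multiplier is 1, so ΔY = ΔG = +¥429 trillion.

+¥429.0 trillion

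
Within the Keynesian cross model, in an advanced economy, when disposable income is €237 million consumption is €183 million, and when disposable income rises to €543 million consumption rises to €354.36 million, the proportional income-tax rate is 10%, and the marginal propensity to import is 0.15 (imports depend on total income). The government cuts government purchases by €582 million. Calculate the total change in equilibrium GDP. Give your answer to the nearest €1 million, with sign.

−€901 million

MPC = ΔC/ΔYd = (354.36 − 183)/(543 − 237) = 171.36/306 = 0.56.
Spending multiplier = 1/(1 − c(1−t) + m) = 1/(1 − 0.56×0.9 + 0.15) = 1/0.646 ≈ 1.548.
ΔY = k × ΔG = (−€582 million) / 0.646 ≈ −€901 million.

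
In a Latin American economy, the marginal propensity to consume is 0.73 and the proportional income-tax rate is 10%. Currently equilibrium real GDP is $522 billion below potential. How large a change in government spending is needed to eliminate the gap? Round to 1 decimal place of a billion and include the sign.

Spending multiplier = 1/(1 − c(1−t)) = 1/(1 − 0.73×0.9) = 1/0.343 ≈ 2.915.
Need ΔY = +$522 billion, so ΔG = ΔY/k = (+$522 billion) × 0.343 ≈ +$179 billion.
The government should increase government spending by $179 billion.

+$179.0 billion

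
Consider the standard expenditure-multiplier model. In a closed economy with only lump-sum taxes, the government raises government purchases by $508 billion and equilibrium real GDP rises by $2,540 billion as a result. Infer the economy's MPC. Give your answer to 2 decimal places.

Implied spending multiplier k = ΔY/ΔG = 2,540/508 = 5.
Since k = 1/(1 − MPC), MPC = 1 − 1/k = 1 − ΔG/ΔY = 1 − 508/2,540 = 0.80.

0.80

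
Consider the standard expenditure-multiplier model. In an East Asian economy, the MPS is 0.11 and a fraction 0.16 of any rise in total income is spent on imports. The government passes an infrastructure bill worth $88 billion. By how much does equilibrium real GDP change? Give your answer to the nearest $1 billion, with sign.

MPC = 1 − MPS = 1 − 0.11 = 0.89.
Government-spending multiplier = 1/(1 − c + m) = 1/(1 − 0.89 + 0.16) = 1/0.27 ≈ 3.704.
ΔY = k × ΔG = (+$88 billion) / 0.27 ≈ +$326 billion.

+$326 billion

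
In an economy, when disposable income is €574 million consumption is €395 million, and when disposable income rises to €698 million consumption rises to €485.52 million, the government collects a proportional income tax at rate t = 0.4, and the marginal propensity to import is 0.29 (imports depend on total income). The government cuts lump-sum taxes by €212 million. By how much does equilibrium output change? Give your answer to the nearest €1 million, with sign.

MPC = ΔC/ΔYd = (485.52 − 395)/(698 − 574) = 90.52/124 = 0.73.
A lump-sum tax change of −€212 million shifts disposable income by +€212 million; first-round consumption changes by −c × ΔT = −0.73 × (−€212 million) = +€154.76 million.
Expenditure multiplier = 1/(1 − c(1−t) + m) = 1/(1 − 0.73×0.6 + 0.29) = 1/0.852 ≈ 1.174.
The tax multiplier is −c × k ≈ −0.857, so ΔY = k × (−c·ΔT) = (+€154.76 million) / 0.852 ≈ +€182 million.

+€182 million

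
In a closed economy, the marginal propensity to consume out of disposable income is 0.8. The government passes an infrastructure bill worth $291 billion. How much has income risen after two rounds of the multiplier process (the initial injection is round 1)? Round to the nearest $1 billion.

Round 1 adds ΔG = $291 billion; each later round is MPC = 0.8 times the previous.
After 2 rounds: 291 + 232.8 = ΔG·(1 − c^2)/(1 − c) = 291 × (1 − 0.64)/0.2 ≈ $524 billion.

$524 billion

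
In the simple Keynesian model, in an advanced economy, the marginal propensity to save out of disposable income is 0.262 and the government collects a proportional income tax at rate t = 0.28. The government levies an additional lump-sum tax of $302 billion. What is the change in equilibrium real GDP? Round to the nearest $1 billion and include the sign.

MPC = 1 − MPS = 1 − 0.262 = 0.738.
A lump-sum tax change of +$302 billion shifts disposable income by −$302 billion; first-round consumption changes by −c × ΔT = −0.738 × (+$302 billion) = −$222.876 billion.
Expenditure multiplier = 1/(1 − c(1−t)) = 1/(1 − 0.738×0.72) = 1/0.46864 ≈ 2.134.
The tax multiplier is −c × k ≈ −1.575, so ΔY = k × (−c·ΔT) = (−$222.876 billion) / 0.46864 ≈ −$476 billion.

−$476 billion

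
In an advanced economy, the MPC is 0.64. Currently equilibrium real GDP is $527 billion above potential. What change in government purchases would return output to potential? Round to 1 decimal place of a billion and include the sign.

Spending multiplier = 1/(1 − MPC) = 1/(1 − 0.64) = 1/0.36 ≈ 2.778.
Need ΔY = −$527 billion, so ΔG = ΔY/k = (−$527 billion) × 0.36 ≈ −$189.7 billion.
The government should cut government purchases by $189.7 billion.

−$189.7 billion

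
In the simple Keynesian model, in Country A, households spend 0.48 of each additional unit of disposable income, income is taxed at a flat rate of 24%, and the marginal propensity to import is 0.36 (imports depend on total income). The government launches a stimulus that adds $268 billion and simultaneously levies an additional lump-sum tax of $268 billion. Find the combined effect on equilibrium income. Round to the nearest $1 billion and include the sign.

+$140 billion

Expenditure multiplier = 1/(1 − c(1−t) + m) = 1/(1 − 0.48×0.76 + 0.36) = 1/0.9952 ≈ 1.005.
ΔG contributes k·ΔG = (+$268 billion) / 0.9952 ≈ +$269.3 billion.
ΔT of +$268 billion changes first-round spending by −c·ΔT = −$128.64 billion, contributing k·(−c·ΔT) = (−$128.64 billion) / 0.9952 ≈ −$129.3 billion.
Net ΔY = k(ΔG − c·ΔT) = (+$139.36 billion) / 0.9952 ≈ +$140 billion.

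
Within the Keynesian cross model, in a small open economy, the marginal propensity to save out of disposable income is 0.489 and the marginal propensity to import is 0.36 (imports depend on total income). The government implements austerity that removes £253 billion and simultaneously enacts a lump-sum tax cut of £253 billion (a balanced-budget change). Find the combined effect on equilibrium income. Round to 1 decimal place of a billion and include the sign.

MPC = 1 − MPS = 1 − 0.489 = 0.511.
Expenditure multiplier = 1/(1 − c + m) = 1/(1 − 0.511 + 0.36) = 1/0.849 ≈ 1.178.
ΔG contributes k·ΔG = (−£253 billion) / 0.849 ≈ −£298 billion.
ΔT of −£253 billion changes first-round spending by −c·ΔT = +£129.283 billion, contributing k·(−c·ΔT) = (+£129.283 billion) / 0.849 ≈ +£152.3 billion.
Net ΔY = k(ΔG − c·ΔT) = (−£123.717 billion) / 0.849 ≈ −£145.7 billion.

−£145.7 billion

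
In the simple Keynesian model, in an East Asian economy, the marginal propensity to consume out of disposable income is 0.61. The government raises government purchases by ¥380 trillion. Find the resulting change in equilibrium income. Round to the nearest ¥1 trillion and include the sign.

Expenditure multiplier = 1/(1 − MPC) = 1/(1 − 0.61) = 1/0.39 ≈ 2.564.
ΔY = k × ΔG = (+¥380 trillion) / 0.39 ≈ +¥974 trillion.

+¥974 trillion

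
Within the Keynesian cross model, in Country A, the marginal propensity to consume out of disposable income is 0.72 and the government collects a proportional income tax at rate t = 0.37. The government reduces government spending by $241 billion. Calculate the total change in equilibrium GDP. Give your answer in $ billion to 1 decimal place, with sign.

−$441.1 billion

Government-spending multiplier = 1/(1 − c(1−t)) = 1/(1 − 0.72×0.63) = 1/0.5464 ≈ 1.83.
ΔY = k × ΔG = (−$241 billion) / 0.5464 ≈ −$441.1 billion.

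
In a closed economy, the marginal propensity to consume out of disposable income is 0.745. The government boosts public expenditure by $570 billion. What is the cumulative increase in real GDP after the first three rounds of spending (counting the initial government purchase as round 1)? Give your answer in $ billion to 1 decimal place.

Round 1 adds ΔG = $570 billion; each later round is MPC = 0.745 times the previous.
After 3 rounds: 570 + 424.65 + 316.36425 = ΔG·(1 − c^3)/(1 − c) = 570 × (1 − 0.413493625)/0.255 ≈ $1,311 billion.

$1,311.0 billion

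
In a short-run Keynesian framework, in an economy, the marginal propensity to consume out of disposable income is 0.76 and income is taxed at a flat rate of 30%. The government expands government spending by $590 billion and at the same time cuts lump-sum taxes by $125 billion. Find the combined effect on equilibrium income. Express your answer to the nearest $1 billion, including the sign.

+$1,464 billion

Expenditure multiplier = 1/(1 − c(1−t)) = 1/(1 − 0.76×0.7) = 1/0.468 ≈ 2.137.
ΔG contributes k·ΔG = (+$590 billion) / 0.468 ≈ +$1,260.7 billion.
ΔT of −$125 billion changes first-round spending by −c·ΔT = +$95 billion, contributing k·(−c·ΔT) = (+$95 billion) / 0.468 ≈ +$203 billion.
Net ΔY = k(ΔG − c·ΔT) = (+$685 billion) / 0.468 ≈ +$1,464 billion.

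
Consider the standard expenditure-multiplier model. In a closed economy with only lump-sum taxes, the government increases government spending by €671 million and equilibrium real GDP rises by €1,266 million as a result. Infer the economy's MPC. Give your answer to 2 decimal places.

Implied spending multiplier k = ΔY/ΔG = 1,266/671 ≈ 1.8867.
Since k = 1/(1 − MPC), MPC = 1 − 1/k = 1 − ΔG/ΔY = 1 − 671/1,266 ≈ 0.47.

0.47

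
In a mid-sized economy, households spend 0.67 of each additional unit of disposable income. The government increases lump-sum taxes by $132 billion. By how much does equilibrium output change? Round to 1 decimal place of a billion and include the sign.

A lump-sum tax change of +$132 billion shifts disposable income by −$132 billion; first-round consumption changes by −c × ΔT = −0.67 × (+$132 billion) = −$88.44 billion.
Expenditure multiplier = 1/(1 − MPC) = 1/(1 − 0.67) = 1/0.33 ≈ 3.03.
The tax multiplier is −c × k ≈ −2.03, so ΔY = k × (−c·ΔT) = (−$88.44 billion) / 0.33 = −$268 billion.

−$268.0 billion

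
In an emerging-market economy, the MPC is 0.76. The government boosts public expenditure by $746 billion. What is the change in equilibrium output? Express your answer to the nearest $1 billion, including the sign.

+$3,108 billion

Spending multiplier = 1/(1 − MPC) = 1/(1 − 0.76) = 1/0.24 ≈ 4.167.
ΔY = k × ΔG = (+$746 billion) / 0.24 ≈ +$3,108 billion.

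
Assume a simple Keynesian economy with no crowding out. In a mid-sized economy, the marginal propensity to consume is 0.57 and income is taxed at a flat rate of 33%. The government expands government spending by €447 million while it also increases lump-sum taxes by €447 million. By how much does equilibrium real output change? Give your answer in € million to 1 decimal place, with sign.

Expenditure multiplier = 1/(1 − c(1−t)) = 1/(1 − 0.57×0.67) = 1/0.6181 ≈ 1.618.
ΔG contributes k·ΔG = (+€447 million) / 0.6181 ≈ +€723.2 million.
ΔT of +€447 million changes first-round spending by −c·ΔT = −€254.79 million, contributing k·(−c·ΔT) = (−€254.79 million) / 0.6181 ≈ −€412.2 million.
Net ΔY = k(ΔG − c·ΔT) = (+€192.21 million) / 0.6181 ≈ +€311 million.

+€311.0 million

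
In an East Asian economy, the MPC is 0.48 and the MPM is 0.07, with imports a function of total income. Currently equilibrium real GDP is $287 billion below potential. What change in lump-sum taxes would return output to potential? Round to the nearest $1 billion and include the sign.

−$353 billion

Spending multiplier = 1/(1 − c + m) = 1/(1 − 0.48 + 0.07) = 1/0.59 ≈ 1.695.
Tax multiplier = −c·k = −0.48/0.59 ≈ −0.814. Need ΔY = +$287 billion, so ΔT = ΔY/(−c·k) = −(+$287 billion) × 0.59 / 0.48 ≈ −$353 billion.
The government should cut lump-sum taxes by $353 billion.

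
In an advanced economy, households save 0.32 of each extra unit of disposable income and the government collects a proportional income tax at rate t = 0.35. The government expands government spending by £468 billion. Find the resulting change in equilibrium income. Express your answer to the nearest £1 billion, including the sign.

+£839 billion

MPC = 1 − MPS = 1 − 0.32 = 0.68.
Expenditure multiplier = 1/(1 − c(1−t)) = 1/(1 − 0.68×0.65) = 1/0.558 ≈ 1.792.
ΔY = k × ΔG = (+£468 billion) / 0.558 ≈ +£839 billion.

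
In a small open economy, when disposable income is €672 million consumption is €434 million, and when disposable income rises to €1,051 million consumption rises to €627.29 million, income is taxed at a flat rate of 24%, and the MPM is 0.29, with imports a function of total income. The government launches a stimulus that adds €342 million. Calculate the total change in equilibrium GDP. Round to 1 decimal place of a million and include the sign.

MPC = ΔC/ΔYd = (627.29 − 434)/(1,051 − 672) = 193.29/379 = 0.51.
Expenditure multiplier = 1/(1 − c(1−t) + m) = 1/(1 − 0.51×0.76 + 0.29) = 1/0.9024 ≈ 1.108.
ΔY = k × ΔG = (+€342 million) / 0.9024 ≈ +€379 million.

+€379.0 million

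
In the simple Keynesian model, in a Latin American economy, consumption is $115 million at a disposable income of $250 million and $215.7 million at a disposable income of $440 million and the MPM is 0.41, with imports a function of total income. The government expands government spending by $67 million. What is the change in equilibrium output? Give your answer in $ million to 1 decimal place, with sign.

MPC = ΔC/ΔYd = (215.7 − 115)/(440 − 250) = 100.7/190 = 0.53.
Government-spending multiplier = 1/(1 − c + m) = 1/(1 − 0.53 + 0.41) = 1/0.88 ≈ 1.136.
ΔY = k × ΔG = (+$67 million) / 0.88 ≈ +$76.1 million.

+$76.1 million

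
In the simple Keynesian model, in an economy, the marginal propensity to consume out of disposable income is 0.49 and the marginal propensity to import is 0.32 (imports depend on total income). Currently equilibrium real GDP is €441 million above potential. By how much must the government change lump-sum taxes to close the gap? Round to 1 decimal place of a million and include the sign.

Spending multiplier = 1/(1 − c + m) = 1/(1 − 0.49 + 0.32) = 1/0.83 ≈ 1.205.
Tax multiplier = −c·k = −0.49/0.83 ≈ −0.59. Need ΔY = −€441 million, so ΔT = ΔY/(−c·k) = −(−€441 million) × 0.83 / 0.49 = +€747 million.
The government should raise lump-sum taxes by €747 million.

+€747.0 million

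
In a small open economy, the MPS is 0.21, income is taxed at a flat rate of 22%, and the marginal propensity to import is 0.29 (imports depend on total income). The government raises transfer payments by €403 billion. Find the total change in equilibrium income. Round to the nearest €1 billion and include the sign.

MPC = 1 − MPS = 1 − 0.21 = 0.79.
The transfer change shifts disposable income by +€403 billion, so first-round consumption changes by c·ΔTR = 0.79 × (+€403 billion) = +€318.37 billion.
Expenditure multiplier = 1/(1 − c(1−t) + m) = 1/(1 − 0.79×0.78 + 0.29) = 1/0.6738 ≈ 1.484.
The transfer multiplier is c × k ≈ 1.172, so ΔY = k × (c·ΔTR) = (+€318.37 billion) / 0.6738 ≈ +€472 billion.

+€472 billion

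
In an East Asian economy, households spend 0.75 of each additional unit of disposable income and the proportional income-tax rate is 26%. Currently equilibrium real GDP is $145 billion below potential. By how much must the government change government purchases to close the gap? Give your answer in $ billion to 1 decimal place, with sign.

Spending multiplier = 1/(1 − c(1−t)) = 1/(1 − 0.75×0.74) = 1/0.445 ≈ 2.247.
Need ΔY = +$145 billion, so ΔG = ΔY/k = (+$145 billion) × 0.445 ≈ +$64.5 billion.
The government should increase government purchases by $64.5 billion.

+$64.5 billion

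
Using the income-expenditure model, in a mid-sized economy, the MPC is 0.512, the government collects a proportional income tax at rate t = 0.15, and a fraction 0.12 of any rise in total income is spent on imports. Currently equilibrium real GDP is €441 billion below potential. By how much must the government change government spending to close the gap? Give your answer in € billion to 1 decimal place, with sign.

Spending multiplier = 1/(1 − c(1−t) + m) = 1/(1 − 0.512×0.85 + 0.12) = 1/0.6848 ≈ 1.46.
Need ΔY = +€441 billion, so ΔG = ΔY/k = (+€441 billion) × 0.6848 ≈ +€302 billion.
The government should increase government spending by €302 billion.

+€302.0 billion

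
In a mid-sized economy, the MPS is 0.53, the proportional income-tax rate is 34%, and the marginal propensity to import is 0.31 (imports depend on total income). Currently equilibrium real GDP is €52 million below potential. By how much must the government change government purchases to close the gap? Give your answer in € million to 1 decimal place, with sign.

+€52.0 million

MPC = 1 − MPS = 1 − 0.53 = 0.47.
Spending multiplier = 1/(1 − c(1−t) + m) = 1/(1 − 0.47×0.66 + 0.31) = 1/0.9998 ≈ 1.
Need ΔY = +€52 million, so ΔG = ΔY/k = (+€52 million) × 0.9998 ≈ +€52 million.
The government should increase government purchases by €52 million.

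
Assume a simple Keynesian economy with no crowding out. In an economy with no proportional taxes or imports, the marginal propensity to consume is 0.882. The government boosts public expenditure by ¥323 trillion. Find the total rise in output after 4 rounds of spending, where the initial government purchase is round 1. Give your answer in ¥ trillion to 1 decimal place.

Round 1 adds ΔG = ¥323 trillion; each later round is MPC = 0.882 times the previous.
After 4 rounds: 323 + 284.886 + 251.269452 + 221.619656664 = ΔG·(1 − c^4)/(1 − c) = 323 × (1 − 0.605165749776)/0.118 ≈ ¥1,080.8 trillion.

¥1,080.8 trillion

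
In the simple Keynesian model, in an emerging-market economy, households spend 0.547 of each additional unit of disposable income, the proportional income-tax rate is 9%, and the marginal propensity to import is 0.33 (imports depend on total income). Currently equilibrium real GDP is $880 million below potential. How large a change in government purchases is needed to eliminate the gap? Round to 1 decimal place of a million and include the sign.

+$732.4 million

Spending multiplier = 1/(1 − c(1−t) + m) = 1/(1 − 0.547×0.91 + 0.33) = 1/0.83223 ≈ 1.202.
Need ΔY = +$880 million, so ΔG = ΔY/k = (+$880 million) × 0.83223 ≈ +$732.4 million.
The government should increase government purchases by $732.4 million.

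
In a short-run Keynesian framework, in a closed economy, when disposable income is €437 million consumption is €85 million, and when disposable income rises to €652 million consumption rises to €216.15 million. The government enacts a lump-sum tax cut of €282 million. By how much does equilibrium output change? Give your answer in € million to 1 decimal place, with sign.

MPC = ΔC/ΔYd = (216.15 − 85)/(652 − 437) = 131.15/215 = 0.61.
A lump-sum tax change of −€282 million shifts disposable income by +€282 million; first-round consumption changes by −c × ΔT = −0.61 × (−€282 million) = +€172.02 million.
Expenditure multiplier = 1/(1 − MPC) = 1/(1 − 0.61) = 1/0.39 ≈ 2.564.
The tax multiplier is −c × k ≈ −1.564, so ΔY = k × (−c·ΔT) = (+€172.02 million) / 0.39 ≈ +€441.1 million.

+€441.1 million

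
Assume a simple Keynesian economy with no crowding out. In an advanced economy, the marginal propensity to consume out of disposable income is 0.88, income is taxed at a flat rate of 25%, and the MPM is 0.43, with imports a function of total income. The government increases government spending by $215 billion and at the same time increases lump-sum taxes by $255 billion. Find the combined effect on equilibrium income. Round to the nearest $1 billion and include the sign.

Expenditure multiplier = 1/(1 − c(1−t) + m) = 1/(1 − 0.88×0.75 + 0.43) = 1/0.77 ≈ 1.299.
ΔG contributes k·ΔG = (+$215 billion) / 0.77 ≈ +$279.2 billion.
ΔT of +$255 billion changes first-round spending by −c·ΔT = −$224.4 billion, contributing k·(−c·ΔT) = (−$224.4 billion) / 0.77 ≈ −$291.4 billion.
Net ΔY = k(ΔG − c·ΔT) = (−$9.4 billion) / 0.77 ≈ −$12 billion.

−$12 billion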